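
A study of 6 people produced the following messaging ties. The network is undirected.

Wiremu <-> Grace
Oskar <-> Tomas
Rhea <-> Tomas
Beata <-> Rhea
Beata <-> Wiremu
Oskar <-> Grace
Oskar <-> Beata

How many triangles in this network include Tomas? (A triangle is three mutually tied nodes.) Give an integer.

Tomas's neighbors are Oskar and Rhea, but none of them are tied to each other, so no triangle contains Tomas.

0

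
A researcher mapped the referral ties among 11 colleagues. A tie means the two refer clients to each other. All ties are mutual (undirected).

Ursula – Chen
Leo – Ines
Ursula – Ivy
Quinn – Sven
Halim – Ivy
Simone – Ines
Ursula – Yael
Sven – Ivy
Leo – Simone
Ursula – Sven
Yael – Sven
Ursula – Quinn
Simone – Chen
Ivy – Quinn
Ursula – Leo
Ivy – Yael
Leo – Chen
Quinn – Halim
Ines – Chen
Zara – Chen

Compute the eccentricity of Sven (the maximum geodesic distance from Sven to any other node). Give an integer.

3

Distances from Sven: Chen:2, Halim:2, Ines:3, Ivy:1, Leo:2, Quinn:1, Simone:3, Ursula:1, Yael:1, Zara:3.
The largest is 3 (to Simone, Ines, and Zara), so the eccentricity of Sven is 3.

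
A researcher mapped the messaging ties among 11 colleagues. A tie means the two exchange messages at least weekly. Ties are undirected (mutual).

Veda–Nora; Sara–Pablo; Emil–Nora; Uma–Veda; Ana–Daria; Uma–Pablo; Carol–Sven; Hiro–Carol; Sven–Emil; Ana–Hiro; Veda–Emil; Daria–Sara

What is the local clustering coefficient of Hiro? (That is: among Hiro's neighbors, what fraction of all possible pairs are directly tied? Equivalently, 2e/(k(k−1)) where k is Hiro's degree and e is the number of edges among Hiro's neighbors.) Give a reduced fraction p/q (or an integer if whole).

0

Hiro's neighbors: Ana and Carol (k = 2).
Possible neighbor pairs: C(2,2) = 1. Edges among them: none → e = 0.
Clustering(Hiro) = 0/1.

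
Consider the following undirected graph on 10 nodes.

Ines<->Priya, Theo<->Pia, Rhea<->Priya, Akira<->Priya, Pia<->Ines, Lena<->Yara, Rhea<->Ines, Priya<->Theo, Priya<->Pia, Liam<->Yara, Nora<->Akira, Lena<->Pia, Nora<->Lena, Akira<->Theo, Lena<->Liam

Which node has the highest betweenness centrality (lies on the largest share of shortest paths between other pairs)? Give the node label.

Lena

Unnormalized betweenness of each node: Akira:7/2, Ines:2, Lena:31/2, Liam:0, Nora:3, Pia:13, Priya:15/2, Rhea:0, Theo:1/2, Yara:0.
Lena has the largest value, 31/2, making it the main broker — the node through which the most shortest paths run.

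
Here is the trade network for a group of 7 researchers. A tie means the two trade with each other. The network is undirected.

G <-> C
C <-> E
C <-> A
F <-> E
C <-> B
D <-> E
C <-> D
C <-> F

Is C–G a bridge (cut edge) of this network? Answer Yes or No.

Without the C–G edge there is no alternate route between C and G, so the network disconnects. It is a bridge.

Yes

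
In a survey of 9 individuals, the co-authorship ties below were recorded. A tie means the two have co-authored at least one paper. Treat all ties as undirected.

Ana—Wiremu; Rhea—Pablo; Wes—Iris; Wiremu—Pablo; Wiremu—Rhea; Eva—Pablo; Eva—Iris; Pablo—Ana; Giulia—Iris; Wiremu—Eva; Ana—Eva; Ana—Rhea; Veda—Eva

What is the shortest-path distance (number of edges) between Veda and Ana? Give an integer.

2

One shortest route is Veda – Eva – Ana, which uses 2 edges, and Veda and Ana are not directly tied, so nothing shorter exists. So d(Veda,Ana) = 2.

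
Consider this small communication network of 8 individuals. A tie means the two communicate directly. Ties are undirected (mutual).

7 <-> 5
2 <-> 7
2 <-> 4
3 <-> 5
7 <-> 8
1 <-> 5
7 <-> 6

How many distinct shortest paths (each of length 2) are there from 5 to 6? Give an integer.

1

The shortest distance is 2, and the only length-2 path is 5–7–6. So there is exactly 1 shortest path.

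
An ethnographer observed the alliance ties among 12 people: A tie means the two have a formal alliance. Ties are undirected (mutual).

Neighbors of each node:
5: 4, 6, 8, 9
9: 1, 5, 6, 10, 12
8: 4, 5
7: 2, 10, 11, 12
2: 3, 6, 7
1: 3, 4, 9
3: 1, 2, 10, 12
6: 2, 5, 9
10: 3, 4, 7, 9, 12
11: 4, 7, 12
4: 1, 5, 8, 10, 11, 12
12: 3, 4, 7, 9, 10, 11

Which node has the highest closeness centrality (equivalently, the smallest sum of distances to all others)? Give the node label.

Farness (sum of distances to all others) for each node — 1:20, 2:21, 3:20, 4:17, 5:20, 6:20, 7:21, 8:23, 9:17, 10:17, 11:20, 12:16.
The smallest farness is 16, for 12, so 12 has the highest closeness.

12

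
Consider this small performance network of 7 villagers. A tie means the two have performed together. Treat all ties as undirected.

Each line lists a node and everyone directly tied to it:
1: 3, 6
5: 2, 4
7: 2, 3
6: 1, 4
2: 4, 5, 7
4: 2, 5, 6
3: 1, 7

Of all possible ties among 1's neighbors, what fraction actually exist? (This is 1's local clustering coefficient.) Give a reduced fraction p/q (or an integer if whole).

1's neighbors: 3 and 6 (k = 2).
Possible neighbor pairs: C(2,2) = 1. Edges among them: none → e = 0.
Clustering(1) = 0/1.

0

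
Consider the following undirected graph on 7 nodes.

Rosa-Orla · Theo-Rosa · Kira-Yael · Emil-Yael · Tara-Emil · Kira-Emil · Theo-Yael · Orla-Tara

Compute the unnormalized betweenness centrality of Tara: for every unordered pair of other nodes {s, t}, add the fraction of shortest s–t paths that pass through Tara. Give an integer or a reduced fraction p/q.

Pairs whose geodesics pass through Tara — Rosa–Emil: 1/2; Orla–Emil: 1; Orla–Kira: 1; Orla–Yael: 1/2.
All other pairs contribute 0.
Summing the contributions gives betweenness(Tara) = 3.

3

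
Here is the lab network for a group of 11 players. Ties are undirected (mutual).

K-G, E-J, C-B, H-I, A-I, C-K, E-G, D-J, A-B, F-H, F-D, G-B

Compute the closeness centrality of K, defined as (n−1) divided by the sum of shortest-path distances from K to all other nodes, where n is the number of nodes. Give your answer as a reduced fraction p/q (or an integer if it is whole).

1/3

Distances from K: A:3, B:2, C:1, D:4, E:2, F:5, G:1, H:5, I:4, J:3. Sum = 30.
n = 11, so closeness = 10/30 = 1/3.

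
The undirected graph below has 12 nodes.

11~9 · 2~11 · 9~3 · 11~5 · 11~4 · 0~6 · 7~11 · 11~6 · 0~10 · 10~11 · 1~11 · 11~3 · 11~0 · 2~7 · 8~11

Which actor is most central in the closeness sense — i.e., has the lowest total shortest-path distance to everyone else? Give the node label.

Farness (sum of distances to all others) for each node — 0:19, 1:21, 2:20, 3:20, 4:21, 5:21, 6:20, 7:20, 8:21, 9:20, 10:20, 11:11.
The smallest farness is 11, for 11, so 11 has the highest closeness.

11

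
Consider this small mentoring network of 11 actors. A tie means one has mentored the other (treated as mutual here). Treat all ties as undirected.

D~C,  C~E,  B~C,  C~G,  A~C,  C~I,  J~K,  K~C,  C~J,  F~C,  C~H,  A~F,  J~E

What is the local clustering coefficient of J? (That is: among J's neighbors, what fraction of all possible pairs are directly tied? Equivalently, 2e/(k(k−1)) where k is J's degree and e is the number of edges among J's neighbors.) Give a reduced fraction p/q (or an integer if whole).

J's neighbors: C, E, and K (k = 3).
Possible neighbor pairs: C(3,2) = 3. Edges among them: C–E, C–K → e = 2.
Clustering(J) = 2/3.

2/3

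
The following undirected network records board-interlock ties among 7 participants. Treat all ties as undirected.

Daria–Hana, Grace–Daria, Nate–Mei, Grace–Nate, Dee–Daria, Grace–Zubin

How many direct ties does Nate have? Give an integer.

2

Nate is directly tied to Grace and Mei. That is 2 neighbors, so the degree of Nate is 2.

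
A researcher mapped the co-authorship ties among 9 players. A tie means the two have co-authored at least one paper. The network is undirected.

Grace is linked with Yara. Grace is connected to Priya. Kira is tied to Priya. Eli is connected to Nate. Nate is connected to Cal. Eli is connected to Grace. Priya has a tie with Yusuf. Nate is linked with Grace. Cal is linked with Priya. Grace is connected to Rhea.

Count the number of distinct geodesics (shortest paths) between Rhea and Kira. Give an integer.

The shortest distance is 3, and the only length-3 path is Rhea–Grace–Priya–Kira. So there is exactly 1 shortest path.

1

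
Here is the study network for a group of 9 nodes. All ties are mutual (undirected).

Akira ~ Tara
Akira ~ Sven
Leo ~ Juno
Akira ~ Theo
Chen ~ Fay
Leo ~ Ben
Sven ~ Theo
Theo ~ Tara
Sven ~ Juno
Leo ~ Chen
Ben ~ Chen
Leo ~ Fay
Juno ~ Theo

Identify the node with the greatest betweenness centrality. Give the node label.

Juno

Unnormalized betweenness of each node: Akira:1/2, Ben:0, Chen:1/2, Fay:0, Juno:16, Leo:31/2, Sven:5/2, Tara:0, Theo:8.
Juno has the largest value, 16, making it the main broker — the node through which the most shortest paths run.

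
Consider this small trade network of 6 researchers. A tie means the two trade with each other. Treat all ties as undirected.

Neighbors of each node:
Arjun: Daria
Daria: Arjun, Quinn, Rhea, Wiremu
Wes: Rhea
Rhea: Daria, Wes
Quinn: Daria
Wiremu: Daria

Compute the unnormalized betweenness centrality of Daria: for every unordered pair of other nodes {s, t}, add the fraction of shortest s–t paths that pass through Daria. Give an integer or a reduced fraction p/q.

Pairs whose geodesics pass through Daria — Quinn–Wiremu: 1; Quinn–Arjun: 1; Quinn–Rhea: 1; Quinn–Wes: 1; Wiremu–Arjun: 1; Wiremu–Rhea: 1; Wiremu–Wes: 1; Arjun–Rhea: 1; Arjun–Wes: 1.
All other pairs contribute 0.
Summing the contributions gives betweenness(Daria) = 9.

9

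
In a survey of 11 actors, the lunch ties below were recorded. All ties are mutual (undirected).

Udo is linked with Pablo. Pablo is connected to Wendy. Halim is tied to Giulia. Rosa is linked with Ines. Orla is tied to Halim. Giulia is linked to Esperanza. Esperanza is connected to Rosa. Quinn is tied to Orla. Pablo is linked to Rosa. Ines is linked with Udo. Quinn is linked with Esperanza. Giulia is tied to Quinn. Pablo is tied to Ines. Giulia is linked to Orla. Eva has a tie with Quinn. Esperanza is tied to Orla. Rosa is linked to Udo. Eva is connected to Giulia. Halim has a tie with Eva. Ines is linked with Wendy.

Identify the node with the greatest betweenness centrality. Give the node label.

Esperanza

Unnormalized betweenness of each node: Esperanza:25, Eva:1/3, Giulia:20/3, Halim:1/3, Ines:4, Orla:10/3, Pablo:4, Quinn:10/3, Rosa:24, Udo:0, Wendy:0.
Esperanza has the largest value, 25, making it the main broker — the node through which the most shortest paths run.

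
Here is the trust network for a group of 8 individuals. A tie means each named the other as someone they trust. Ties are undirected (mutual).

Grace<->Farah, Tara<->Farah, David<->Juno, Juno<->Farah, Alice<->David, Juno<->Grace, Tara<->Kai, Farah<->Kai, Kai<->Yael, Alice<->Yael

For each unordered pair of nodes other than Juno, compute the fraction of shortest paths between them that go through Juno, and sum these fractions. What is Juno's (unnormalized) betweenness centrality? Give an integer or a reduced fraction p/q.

5

Pairs whose geodesics pass through Juno — David–Kai: 1/2; David–Tara: 1; David–Farah: 1; David–Grace: 1; Alice–Farah: 1/2; Alice–Grace: 1.
All other pairs contribute 0.
Summing the contributions gives betweenness(Juno) = 5.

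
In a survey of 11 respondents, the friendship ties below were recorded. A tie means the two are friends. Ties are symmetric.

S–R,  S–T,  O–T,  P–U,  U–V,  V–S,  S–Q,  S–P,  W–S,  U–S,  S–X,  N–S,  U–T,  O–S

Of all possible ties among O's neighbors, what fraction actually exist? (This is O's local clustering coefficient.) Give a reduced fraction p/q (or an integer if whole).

O's neighbors: S and T (k = 2).
Possible neighbor pairs: C(2,2) = 1. Edges among them: S–T → e = 1.
Clustering(O) = 1/1.

1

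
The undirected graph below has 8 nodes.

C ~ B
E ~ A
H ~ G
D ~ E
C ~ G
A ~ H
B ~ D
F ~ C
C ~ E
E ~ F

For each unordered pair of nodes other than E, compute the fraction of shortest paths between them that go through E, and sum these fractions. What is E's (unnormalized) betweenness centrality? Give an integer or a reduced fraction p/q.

15/2

Pairs whose geodesics pass through E — B–A: 2/2; D–H: 1; D–G: 1/2; D–A: 1; D–F: 1; D–C: 1/2; H–F: 1/2; A–F: 1; A–C: 1.
All other pairs contribute 0.
Summing the contributions gives betweenness(E) = 15/2.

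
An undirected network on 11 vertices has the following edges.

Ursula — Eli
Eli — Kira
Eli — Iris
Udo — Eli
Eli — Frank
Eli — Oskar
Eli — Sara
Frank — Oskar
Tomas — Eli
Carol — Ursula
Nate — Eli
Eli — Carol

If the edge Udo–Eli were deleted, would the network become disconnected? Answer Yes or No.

Without the Udo–Eli edge there is no alternate route between Udo and Eli, so the network disconnects. It is a bridge.

Yes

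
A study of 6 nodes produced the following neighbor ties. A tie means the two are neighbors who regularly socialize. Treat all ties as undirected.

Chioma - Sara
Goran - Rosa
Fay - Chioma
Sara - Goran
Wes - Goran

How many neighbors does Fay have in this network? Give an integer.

1

Fay is directly tied to Chioma. That is 1 neighbor, so the degree of Fay is 1.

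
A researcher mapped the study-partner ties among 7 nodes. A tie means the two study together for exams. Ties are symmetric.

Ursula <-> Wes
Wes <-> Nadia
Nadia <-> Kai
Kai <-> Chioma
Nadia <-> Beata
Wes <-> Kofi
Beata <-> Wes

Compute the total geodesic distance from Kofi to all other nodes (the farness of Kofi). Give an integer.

14

Distances from Kofi: Beata:2, Chioma:4, Kai:3, Nadia:2, Ursula:2, Wes:1.
Sum = 2 + 4 + 3 + 2 + 2 + 1 = 14.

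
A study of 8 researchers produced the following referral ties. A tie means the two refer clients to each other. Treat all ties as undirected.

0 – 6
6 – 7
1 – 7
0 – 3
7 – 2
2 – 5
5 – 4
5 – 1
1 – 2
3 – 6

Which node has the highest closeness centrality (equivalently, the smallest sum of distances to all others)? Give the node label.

Farness (sum of distances to all others) for each node — 0:19, 1:13, 2:13, 3:19, 4:22, 5:16, 6:14, 7:12.
The smallest farness is 12, for 7, so 7 has the highest closeness.

7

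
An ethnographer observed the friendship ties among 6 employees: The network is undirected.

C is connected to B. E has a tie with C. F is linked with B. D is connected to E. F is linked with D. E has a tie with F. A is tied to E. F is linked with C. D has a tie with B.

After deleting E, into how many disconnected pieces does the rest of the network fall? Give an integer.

Without E, the remaining ties split the others into: {B, C, D, F}; {A}.
That's 2 separate components.

2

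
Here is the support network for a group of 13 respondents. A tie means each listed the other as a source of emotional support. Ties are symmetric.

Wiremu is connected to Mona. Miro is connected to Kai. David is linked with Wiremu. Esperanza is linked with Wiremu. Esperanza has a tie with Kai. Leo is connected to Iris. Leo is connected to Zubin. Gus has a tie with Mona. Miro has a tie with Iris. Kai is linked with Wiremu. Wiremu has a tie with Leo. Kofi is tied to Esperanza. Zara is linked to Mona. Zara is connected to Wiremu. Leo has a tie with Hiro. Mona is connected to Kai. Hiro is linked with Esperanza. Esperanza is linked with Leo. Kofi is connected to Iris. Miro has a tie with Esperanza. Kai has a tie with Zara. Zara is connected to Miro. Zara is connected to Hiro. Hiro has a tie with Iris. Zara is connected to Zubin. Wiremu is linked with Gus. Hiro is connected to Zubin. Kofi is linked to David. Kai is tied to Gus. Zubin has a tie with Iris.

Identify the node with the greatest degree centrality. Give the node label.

Degrees — David:2, Esperanza:6, Gus:3, Hiro:5, Iris:5, Kai:6, Kofi:3, Leo:5, Miro:4, Mona:4, Wiremu:7, Zara:6, Zubin:4.
The maximum is 7, attained only by Wiremu.

Wiremu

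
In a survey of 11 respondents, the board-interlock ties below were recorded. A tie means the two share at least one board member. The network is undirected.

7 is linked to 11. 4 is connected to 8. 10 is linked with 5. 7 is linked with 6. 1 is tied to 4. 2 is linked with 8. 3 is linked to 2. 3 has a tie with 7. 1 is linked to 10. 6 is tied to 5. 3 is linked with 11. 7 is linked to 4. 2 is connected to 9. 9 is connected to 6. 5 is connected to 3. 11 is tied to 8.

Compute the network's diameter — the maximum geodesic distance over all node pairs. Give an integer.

Eccentricity of each node (its greatest distance to any other): 1:4, 2:3, 3:3, 4:3, 5:3, 6:3, 7:3, 8:3, 9:4, 10:3, 11:3.
The maximum eccentricity is 4, realized for instance by the pair 1–9 via 1 – 4 – 7 – 6 – 9. So the diameter is 4.

4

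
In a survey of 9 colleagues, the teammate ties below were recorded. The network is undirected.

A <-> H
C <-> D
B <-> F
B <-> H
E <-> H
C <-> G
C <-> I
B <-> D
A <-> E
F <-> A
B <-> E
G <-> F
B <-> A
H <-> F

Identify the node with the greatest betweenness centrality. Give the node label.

B

Unnormalized betweenness of each node: A:2/3, B:26/3, C:8, D:6, E:0, F:6, G:4, H:2/3, I:0.
B has the largest value, 26/3, making it the main broker — the node through which the most shortest paths run.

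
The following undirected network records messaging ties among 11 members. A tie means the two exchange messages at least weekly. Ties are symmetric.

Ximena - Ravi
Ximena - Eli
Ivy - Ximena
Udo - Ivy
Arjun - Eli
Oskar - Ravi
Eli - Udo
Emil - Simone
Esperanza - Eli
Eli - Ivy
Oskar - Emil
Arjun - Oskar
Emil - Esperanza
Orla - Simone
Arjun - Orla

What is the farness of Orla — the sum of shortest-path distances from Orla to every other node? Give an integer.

Distances from Orla: Arjun:1, Eli:2, Emil:2, Esperanza:3, Ivy:3, Oskar:2, Ravi:3, Simone:1, Udo:3, Ximena:3.
Sum = 1 + 2 + 2 + 3 + 3 + 2 + 3 + 1 + 3 + 3 = 23.

23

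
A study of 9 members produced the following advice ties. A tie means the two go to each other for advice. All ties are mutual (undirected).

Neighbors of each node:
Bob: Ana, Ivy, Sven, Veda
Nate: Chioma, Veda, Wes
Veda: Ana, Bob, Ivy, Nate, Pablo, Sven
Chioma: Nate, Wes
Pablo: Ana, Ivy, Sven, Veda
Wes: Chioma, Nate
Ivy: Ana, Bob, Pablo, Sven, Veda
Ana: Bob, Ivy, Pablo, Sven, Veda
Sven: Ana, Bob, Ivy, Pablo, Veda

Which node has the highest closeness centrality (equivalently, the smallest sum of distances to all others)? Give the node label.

Veda

Farness (sum of distances to all others) for each node — Ana:13, Bob:14, Chioma:19, Ivy:13, Nate:13, Pablo:14, Sven:13, Veda:10, Wes:19.
The smallest farness is 10, for Veda, so Veda has the highest closeness.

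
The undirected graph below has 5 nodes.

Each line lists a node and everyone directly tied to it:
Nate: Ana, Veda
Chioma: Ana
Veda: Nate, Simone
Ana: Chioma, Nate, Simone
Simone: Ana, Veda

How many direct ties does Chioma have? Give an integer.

Chioma is directly tied to Ana. That is 1 neighbor, so the degree of Chioma is 1.

1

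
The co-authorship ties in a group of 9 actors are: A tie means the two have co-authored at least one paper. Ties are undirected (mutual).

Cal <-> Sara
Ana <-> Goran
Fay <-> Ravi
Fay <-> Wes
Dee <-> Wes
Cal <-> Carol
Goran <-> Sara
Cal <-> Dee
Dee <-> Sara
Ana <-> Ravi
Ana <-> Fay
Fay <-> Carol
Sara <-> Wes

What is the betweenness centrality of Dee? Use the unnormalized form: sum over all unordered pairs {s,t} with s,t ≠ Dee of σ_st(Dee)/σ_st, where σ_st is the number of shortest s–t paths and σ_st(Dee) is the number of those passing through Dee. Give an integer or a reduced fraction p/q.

Pairs whose geodesics pass through Dee — Cal–Wes: 1/2.
All other pairs contribute 0.
Summing the contributions gives betweenness(Dee) = 1/2.

1/2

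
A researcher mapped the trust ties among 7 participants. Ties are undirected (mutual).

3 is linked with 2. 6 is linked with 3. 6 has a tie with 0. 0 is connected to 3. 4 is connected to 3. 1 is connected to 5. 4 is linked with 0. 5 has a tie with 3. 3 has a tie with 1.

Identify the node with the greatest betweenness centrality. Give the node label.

3

Unnormalized betweenness of each node: 0:1/2, 1:0, 2:0, 3:23/2, 4:0, 5:0, 6:0.
3 has the largest value, 23/2, making it the main broker — the node through which the most shortest paths run.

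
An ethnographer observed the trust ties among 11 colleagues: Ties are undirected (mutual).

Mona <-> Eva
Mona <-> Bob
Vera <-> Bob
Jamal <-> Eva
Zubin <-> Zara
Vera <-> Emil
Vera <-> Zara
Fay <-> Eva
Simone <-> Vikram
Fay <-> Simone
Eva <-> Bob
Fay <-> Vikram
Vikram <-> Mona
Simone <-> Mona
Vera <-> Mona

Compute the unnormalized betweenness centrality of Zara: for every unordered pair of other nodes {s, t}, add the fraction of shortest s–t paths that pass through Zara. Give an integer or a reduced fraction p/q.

Pairs whose geodesics pass through Zara — Jamal–Zubin: 2/2; Eva–Zubin: 2/2; Mona–Zubin: 1; Bob–Zubin: 1; Simone–Zubin: 1; Vikram–Zubin: 1; Fay–Zubin: 4/4; Emil–Zubin: 1; Zubin–Vera: 1.
All other pairs contribute 0.
Summing the contributions gives betweenness(Zara) = 9.

9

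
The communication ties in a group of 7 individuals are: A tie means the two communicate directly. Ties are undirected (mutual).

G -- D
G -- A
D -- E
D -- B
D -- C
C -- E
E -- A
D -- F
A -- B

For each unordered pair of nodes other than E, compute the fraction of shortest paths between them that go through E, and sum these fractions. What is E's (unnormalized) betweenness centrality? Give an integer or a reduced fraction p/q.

Pairs whose geodesics pass through E — D–A: 1/3; A–C: 1; A–F: 1/3.
All other pairs contribute 0.
Summing the contributions gives betweenness(E) = 5/3.

5/3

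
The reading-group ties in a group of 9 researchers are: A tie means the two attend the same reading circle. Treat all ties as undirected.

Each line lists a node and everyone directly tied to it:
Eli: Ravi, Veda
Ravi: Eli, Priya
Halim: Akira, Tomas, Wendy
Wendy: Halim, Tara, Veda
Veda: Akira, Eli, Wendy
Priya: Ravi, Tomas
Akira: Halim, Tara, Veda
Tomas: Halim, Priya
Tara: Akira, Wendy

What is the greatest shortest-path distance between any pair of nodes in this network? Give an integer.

4

Eccentricity of each node (its greatest distance to any other): Akira:3, Eli:3, Halim:3, Priya:4, Ravi:4, Tara:4, Tomas:3, Veda:3, Wendy:3.
The maximum eccentricity is 4, realized for instance by the pair Ravi–Tara via Ravi – Eli – Veda – Akira – Tara. So the diameter is 4.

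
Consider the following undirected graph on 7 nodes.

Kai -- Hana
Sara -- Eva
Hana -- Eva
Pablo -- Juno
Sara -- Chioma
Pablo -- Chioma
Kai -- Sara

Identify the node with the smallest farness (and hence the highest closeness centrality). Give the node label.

Farness (sum of distances to all others) for each node — Chioma:11, Eva:13, Hana:16, Juno:19, Kai:13, Pablo:14, Sara:10.
The smallest farness is 10, for Sara, so Sara has the highest closeness.

Sara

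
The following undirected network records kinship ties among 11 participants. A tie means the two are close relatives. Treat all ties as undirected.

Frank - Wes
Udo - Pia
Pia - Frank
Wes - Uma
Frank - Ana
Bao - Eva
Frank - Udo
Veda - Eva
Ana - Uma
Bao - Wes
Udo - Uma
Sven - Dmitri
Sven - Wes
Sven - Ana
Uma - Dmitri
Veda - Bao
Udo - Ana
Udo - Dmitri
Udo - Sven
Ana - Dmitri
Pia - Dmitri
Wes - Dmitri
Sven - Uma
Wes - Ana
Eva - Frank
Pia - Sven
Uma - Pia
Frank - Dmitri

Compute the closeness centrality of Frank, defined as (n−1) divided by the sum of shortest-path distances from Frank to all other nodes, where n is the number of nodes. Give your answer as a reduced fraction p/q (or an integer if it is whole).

Distances from Frank: Ana:1, Bao:2, Dmitri:1, Eva:1, Pia:1, Sven:2, Udo:1, Uma:2, Veda:2, Wes:1. Sum = 14.
n = 11, so closeness = 10/14 = 5/7.

5/7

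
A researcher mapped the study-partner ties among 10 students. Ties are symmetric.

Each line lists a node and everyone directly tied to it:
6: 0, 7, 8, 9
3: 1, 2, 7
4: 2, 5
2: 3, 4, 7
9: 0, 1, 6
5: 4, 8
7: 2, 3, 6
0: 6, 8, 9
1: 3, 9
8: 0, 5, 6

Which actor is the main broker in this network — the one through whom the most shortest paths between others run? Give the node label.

Unnormalized betweenness of each node: 0:25/12, 1:9/4, 2:35/6, 3:49/12, 4:10/3, 5:7/2, 6:28/3, 7:25/4, 8:37/6, 9:25/6.
6 has the largest value, 28/3, making it the main broker — the node through which the most shortest paths run.

6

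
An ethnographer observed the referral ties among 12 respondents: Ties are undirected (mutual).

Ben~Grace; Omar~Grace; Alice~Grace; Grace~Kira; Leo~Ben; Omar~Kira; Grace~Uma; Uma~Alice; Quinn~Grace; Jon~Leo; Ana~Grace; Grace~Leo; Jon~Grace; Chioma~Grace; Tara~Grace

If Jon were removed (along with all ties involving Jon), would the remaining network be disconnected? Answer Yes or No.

Even without Jon, every remaining node can still reach every other (the residual graph is connected), so Jon is not a cut vertex.

No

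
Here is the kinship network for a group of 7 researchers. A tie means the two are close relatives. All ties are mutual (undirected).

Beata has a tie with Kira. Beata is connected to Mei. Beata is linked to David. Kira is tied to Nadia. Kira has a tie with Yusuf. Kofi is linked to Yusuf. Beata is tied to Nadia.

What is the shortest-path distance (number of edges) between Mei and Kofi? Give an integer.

One shortest route is Mei – Beata – Kira – Yusuf – Kofi, which uses 4 edges, and at distance 3 from Mei we only reach {Yusuf}, which does not include Kofi. So d(Mei,Kofi) = 4.

4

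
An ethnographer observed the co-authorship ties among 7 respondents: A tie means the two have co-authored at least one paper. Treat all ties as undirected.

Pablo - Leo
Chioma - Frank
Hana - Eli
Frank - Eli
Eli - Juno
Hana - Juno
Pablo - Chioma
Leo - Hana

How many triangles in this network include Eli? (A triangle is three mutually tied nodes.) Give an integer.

1

Eli's neighbors: Frank, Hana, and Juno.
Neighbor pairs that are themselves tied: Eli–Hana–Juno. Each forms one triangle with Eli, for 1 in total.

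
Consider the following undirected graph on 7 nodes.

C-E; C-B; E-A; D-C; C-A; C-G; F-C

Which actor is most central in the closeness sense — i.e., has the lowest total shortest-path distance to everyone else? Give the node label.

Farness (sum of distances to all others) for each node — A:10, B:11, C:6, D:11, E:10, F:11, G:11.
The smallest farness is 6, for C, so C has the highest closeness.

C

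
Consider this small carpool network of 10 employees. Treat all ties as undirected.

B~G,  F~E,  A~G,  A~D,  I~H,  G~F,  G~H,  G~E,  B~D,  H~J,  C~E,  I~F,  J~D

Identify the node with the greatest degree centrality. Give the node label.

G

Degrees — A:2, B:2, C:1, D:3, E:3, F:3, G:5, H:3, I:2, J:2.
The maximum is 5, attained only by G.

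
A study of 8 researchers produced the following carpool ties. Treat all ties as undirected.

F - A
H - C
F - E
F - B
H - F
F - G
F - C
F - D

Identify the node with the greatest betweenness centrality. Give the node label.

Unnormalized betweenness of each node: A:0, B:0, C:0, D:0, E:0, F:20, G:0, H:0.
F has the largest value, 20, making it the main broker — the node through which the most shortest paths run.

F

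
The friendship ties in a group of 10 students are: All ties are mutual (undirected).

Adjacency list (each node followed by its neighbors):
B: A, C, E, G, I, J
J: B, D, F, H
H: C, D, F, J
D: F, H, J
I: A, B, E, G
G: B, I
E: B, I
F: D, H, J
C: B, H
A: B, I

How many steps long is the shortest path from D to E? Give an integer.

3

One shortest route is D – J – B – E, which uses 3 edges, and at distance 2 from D we only reach {B, C}, which does not include E. So d(D,E) = 3.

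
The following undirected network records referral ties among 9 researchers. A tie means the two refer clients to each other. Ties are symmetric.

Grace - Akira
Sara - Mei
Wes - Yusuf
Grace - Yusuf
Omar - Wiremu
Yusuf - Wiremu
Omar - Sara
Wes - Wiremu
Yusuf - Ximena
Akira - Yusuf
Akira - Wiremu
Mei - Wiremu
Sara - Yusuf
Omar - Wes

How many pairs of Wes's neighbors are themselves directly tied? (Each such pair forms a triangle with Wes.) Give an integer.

2

Wes's neighbors: Omar, Wiremu, and Yusuf.
Neighbor pairs that are themselves tied: Wes–Omar–Wiremu; Wes–Wiremu–Yusuf. Each forms one triangle with Wes, for 2 in total.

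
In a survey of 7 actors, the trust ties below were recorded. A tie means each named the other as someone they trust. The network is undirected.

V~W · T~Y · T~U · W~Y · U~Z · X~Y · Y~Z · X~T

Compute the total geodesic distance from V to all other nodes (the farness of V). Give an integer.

16

Distances from V: T:3, U:4, W:1, X:3, Y:2, Z:3.
Sum = 3 + 4 + 1 + 3 + 2 + 3 = 16.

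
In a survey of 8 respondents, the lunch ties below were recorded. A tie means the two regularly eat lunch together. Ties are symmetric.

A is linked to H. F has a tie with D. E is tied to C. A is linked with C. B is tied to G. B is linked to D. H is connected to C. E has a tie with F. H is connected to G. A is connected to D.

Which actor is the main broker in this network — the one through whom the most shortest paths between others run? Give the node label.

Unnormalized betweenness of each node: A:3, B:2, C:7/2, D:6, E:3/2, F:2, G:3/2, H:7/2.
D has the largest value, 6, making it the main broker — the node through which the most shortest paths run.

D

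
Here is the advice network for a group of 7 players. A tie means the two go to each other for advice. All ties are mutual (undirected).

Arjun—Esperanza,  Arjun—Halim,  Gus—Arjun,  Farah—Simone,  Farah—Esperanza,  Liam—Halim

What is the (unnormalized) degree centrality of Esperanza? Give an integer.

2

Esperanza is directly tied to Arjun and Farah. That is 2 neighbors, so the degree of Esperanza is 2.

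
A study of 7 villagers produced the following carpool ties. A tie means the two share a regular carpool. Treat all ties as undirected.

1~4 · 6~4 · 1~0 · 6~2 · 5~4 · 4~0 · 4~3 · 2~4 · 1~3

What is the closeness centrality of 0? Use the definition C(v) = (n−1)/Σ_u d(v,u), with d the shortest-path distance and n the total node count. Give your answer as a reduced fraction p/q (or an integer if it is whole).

3/5

Distances from 0: 1:1, 2:2, 3:2, 4:1, 5:2, 6:2. Sum = 10.
n = 7, so closeness = 6/10 = 3/5.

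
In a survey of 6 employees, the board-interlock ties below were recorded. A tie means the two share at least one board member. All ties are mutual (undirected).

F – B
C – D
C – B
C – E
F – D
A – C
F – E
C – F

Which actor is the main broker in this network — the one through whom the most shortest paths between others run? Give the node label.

C

Unnormalized betweenness of each node: A:0, B:0, C:11/2, D:0, E:0, F:3/2.
C has the largest value, 11/2, making it the main broker — the node through which the most shortest paths run.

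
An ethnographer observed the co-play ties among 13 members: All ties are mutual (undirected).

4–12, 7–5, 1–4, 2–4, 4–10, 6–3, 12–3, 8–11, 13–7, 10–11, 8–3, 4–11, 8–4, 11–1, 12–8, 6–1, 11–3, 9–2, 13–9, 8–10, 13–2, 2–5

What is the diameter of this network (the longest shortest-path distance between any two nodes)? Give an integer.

Eccentricity of each node (its greatest distance to any other): 1:4, 2:3, 3:5, 4:3, 5:4, 6:5, 7:5, 8:4, 9:4, 10:4, 11:4, 12:4, 13:4.
The maximum eccentricity is 5, realized for instance by the pair 3–7 via 3 – 12 – 4 – 2 – 13 – 7. So the diameter is 5.

5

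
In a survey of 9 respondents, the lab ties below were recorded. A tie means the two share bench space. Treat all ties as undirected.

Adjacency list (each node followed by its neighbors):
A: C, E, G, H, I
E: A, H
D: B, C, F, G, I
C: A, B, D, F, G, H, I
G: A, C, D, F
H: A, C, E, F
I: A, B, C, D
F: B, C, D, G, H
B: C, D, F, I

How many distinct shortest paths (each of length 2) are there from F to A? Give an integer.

3

The shortest distance is 2. The length-2 paths are: F–H–A; F–G–A; F–C–A.
That gives 3 distinct shortest paths.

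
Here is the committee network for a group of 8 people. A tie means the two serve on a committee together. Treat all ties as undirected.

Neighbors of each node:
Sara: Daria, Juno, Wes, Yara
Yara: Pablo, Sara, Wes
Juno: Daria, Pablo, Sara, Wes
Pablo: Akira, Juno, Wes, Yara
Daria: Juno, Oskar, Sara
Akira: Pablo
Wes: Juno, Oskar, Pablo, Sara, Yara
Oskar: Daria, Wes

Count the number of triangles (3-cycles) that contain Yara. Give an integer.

Yara's neighbors: Pablo, Sara, and Wes.
Neighbor pairs that are themselves tied: Yara–Pablo–Wes; Yara–Sara–Wes. Each forms one triangle with Yara, for 2 in total.

2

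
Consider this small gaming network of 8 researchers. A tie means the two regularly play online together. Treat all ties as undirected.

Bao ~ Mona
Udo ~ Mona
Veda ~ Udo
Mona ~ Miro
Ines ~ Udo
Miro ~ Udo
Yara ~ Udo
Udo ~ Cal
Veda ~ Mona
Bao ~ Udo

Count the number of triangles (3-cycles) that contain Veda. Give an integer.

1

Veda's neighbors: Mona and Udo.
Neighbor pairs that are themselves tied: Veda–Mona–Udo. Each forms one triangle with Veda, for 1 in total.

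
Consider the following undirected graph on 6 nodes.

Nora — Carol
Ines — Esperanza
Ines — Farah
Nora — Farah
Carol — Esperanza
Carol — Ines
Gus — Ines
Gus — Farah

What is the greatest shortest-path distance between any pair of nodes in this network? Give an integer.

Eccentricity of each node (its greatest distance to any other): Carol:2, Esperanza:2, Farah:2, Gus:2, Ines:2, Nora:2.
The maximum eccentricity is 2, realized for instance by the pair Esperanza–Nora via Esperanza – Carol – Nora. So the diameter is 2.

2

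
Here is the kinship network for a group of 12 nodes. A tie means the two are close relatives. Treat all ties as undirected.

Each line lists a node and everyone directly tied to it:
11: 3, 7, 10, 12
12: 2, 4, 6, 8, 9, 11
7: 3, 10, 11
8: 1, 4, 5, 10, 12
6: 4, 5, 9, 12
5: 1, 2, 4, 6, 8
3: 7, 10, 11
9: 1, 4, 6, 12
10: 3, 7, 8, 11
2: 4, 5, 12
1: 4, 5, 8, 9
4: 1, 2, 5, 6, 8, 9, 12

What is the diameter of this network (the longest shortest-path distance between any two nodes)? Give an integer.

3

Eccentricity of each node (its greatest distance to any other): 1:3, 2:3, 3:3, 4:3, 5:3, 6:3, 7:3, 8:2, 9:3, 10:3, 11:3, 12:2.
The maximum eccentricity is 3, realized for instance by the pair 4–3 via 4 – 8 – 10 – 3. So the diameter is 3.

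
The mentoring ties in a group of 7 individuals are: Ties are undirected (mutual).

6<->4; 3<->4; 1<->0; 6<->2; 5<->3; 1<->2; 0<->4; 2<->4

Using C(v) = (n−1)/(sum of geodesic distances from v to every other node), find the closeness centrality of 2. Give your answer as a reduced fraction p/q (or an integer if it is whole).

Distances from 2: 0:2, 1:1, 3:2, 4:1, 5:3, 6:1. Sum = 10.
n = 7, so closeness = 6/10 = 3/5.

3/5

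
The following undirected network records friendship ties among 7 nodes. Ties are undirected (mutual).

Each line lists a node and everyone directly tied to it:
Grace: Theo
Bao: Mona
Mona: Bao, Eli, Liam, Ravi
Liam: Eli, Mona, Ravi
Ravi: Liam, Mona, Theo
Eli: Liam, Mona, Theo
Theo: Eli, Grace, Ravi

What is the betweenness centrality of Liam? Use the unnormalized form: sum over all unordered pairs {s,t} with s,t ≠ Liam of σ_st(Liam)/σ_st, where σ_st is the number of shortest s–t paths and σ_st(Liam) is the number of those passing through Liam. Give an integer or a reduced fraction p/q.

1/3

Pairs whose geodesics pass through Liam — Eli–Ravi: 1/3.
All other pairs contribute 0.
Summing the contributions gives betweenness(Liam) = 1/3.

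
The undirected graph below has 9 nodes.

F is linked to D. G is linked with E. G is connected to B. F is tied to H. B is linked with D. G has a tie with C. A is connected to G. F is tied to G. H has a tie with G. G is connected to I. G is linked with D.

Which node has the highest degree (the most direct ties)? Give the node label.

G

Degrees — A:1, B:2, C:1, D:3, E:1, F:3, G:8, H:2, I:1.
The maximum is 8, attained only by G.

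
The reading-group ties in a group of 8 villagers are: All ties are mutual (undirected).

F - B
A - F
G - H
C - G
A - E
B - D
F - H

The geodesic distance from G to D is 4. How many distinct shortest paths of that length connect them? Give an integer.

The shortest distance is 4, and the only length-4 path is G–H–F–B–D. So there is exactly 1 shortest path.

1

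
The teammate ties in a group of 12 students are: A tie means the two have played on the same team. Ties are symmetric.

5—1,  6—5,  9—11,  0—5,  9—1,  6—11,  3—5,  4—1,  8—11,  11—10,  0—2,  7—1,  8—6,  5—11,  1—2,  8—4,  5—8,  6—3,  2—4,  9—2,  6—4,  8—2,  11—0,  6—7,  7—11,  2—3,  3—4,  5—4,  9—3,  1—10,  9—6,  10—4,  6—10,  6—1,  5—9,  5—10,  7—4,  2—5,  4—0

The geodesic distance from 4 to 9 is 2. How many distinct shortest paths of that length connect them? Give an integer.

5

The shortest distance is 2. The length-2 paths are: 4–2–9; 4–6–9; 4–5–9; 4–1–9; 4–3–9.
That gives 5 distinct shortest paths.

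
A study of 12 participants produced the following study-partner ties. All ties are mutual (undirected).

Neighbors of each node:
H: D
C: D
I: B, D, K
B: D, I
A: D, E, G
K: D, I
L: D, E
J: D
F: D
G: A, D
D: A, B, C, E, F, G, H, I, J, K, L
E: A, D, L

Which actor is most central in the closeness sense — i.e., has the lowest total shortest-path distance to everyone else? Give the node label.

Farness (sum of distances to all others) for each node — A:19, B:20, C:21, D:11, E:19, F:21, G:20, H:21, I:19, J:21, K:20, L:20.
The smallest farness is 11, for D, so D has the highest closeness.

D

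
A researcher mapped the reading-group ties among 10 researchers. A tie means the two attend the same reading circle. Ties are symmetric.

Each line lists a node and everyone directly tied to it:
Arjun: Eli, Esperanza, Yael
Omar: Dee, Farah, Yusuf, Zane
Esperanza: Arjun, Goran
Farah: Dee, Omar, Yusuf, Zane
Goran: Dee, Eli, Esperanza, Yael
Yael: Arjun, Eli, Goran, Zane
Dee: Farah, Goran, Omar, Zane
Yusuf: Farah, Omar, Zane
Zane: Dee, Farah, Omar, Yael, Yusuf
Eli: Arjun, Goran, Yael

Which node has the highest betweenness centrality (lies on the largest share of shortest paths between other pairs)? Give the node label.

Unnormalized betweenness of each node: Arjun:23/15, Dee:431/60, Eli:7/12, Esperanza:7/12, Farah:47/60, Goran:523/60, Omar:47/60, Yael:193/20, Yusuf:0, Zane:611/60.
Zane has the largest value, 611/60, making it the main broker — the node through which the most shortest paths run.

Zane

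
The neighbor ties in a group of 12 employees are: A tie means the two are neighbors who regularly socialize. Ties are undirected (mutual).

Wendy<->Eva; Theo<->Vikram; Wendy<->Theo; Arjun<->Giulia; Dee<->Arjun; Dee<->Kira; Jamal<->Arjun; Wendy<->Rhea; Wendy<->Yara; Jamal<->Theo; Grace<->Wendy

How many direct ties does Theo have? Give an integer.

Theo is directly tied to Jamal, Vikram, and Wendy. That is 3 neighbors, so the degree of Theo is 3.

3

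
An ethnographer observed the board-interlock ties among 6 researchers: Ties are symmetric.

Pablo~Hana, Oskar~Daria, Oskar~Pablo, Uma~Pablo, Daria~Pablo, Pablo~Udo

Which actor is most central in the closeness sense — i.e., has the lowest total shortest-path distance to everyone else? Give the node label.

Farness (sum of distances to all others) for each node — Daria:8, Hana:9, Oskar:8, Pablo:5, Udo:9, Uma:9.
The smallest farness is 5, for Pablo, so Pablo has the highest closeness.

Pablo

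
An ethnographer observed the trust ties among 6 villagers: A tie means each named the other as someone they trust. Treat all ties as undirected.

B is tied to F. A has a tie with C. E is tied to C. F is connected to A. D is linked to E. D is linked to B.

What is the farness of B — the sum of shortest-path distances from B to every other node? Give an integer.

9

Distances from B: A:2, C:3, D:1, E:2, F:1.
Sum = 2 + 3 + 1 + 2 + 1 = 9.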